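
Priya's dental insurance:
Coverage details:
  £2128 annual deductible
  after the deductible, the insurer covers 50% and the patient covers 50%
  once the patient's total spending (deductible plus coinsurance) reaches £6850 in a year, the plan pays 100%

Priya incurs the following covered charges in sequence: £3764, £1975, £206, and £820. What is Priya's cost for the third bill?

Bill 1, £3764: deductible takes £2128, £1636 remains; coinsurance £1636 × 50% = £818. Patient owes £2946 (running OOP £2946).
Bill 2, £1975: deductible already satisfied, so patient's share is 50% × £1975 = £987.50. Patient owes £987.50 (running OOP £3933.50).
Bill 3, £206: deductible already satisfied, so patient's share is 50% × £206 = £103. Cost to patient: £103. OOP to date £4036.50.

£103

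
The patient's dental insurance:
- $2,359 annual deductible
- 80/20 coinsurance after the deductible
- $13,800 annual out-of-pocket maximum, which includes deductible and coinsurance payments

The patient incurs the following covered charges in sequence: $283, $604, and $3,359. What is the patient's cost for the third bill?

Claim 1 — $283: all of it applies to the deductible. Patient pays $283; OOP now $283.
Claim 2 — $604: all of it applies to the deductible. Patient owes $604 (running OOP $887).
Claim 3 — $3,359: deductible takes $1,472, $1,887 remains; 20% of $1,887 = $377.40. Patient owes $1,849.40 (running OOP $2,736.40).

$1,849.40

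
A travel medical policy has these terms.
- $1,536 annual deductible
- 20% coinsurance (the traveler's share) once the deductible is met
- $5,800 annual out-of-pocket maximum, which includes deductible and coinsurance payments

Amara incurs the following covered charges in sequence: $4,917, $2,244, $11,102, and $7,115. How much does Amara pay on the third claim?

Bill 1, $4,917: deductible takes $1,536, $3,381 remains; coinsurance $3,381 × 20% = $676.20. Traveler owes $2,212.20 (running OOP $2,212.20).
Bill 2, $2,244: 20% coinsurance on $2,244 = $448.80. Traveler pays $448.80; OOP now $2,661.
Bill 3, $11,102: 20% coinsurance on $11,102 = $2,220.40. Traveler owes $2,220.40 (running OOP $4,881.40).

$2,220.40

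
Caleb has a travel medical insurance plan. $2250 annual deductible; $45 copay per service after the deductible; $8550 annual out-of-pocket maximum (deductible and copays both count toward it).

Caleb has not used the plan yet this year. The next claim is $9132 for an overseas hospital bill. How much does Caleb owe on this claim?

The full $2250 deductible is still open; $2250 of this bill applies to it.
The remaining $6882 (= $9132 − $2250) moves to the copay.
Copay on this service: $45.
That puts the traveler's cost at $2250 + $45 = $2295 before any cap.
Year-to-date out-of-pocket becomes $0 + $2295 = $2295, still under the $8550 maximum, so no cap applies.

$2295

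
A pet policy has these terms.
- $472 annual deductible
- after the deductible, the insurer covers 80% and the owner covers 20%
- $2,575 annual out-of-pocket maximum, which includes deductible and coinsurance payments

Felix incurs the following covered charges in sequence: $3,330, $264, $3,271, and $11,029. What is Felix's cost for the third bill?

$654.20

#1 ($3,330): $472 finishes the deductible; $2,858 goes to coinsurance; owner's 20% is $571.60. Owner owes $1,043.60 (running OOP $1,043.60).
#2 ($264): 20% coinsurance on $264 = $52.80. Owner owes $52.80 (running OOP $1,096.40).
#3 ($3,271): 20% coinsurance on $3,271 = $654.20. Owner owes $654.20 (running OOP $1,750.60).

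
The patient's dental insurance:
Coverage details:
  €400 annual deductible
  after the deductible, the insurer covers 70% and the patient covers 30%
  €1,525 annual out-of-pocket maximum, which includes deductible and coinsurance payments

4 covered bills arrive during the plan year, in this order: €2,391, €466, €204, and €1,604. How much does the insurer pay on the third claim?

#1 (€2,391): €400 finishes the deductible; €1,991 goes to coinsurance; 30% of €1,991 = €597.30. Patient pays €997.30; OOP now €997.30. Insurer: €2,391 − €997.30 = €1,393.70.
#2 (€466): deductible already satisfied, so patient's share is 30% × €466 = €139.80. Patient pays €139.80; OOP now €1,137.10. Insurer: €466 − €139.80 = €326.20.
#3 (€204): deductible met; 30% of €204 = €61.20. Patient owes €61.20 (running OOP €1,198.30). Plan pays €204 − €61.20 = €142.80.

€142.80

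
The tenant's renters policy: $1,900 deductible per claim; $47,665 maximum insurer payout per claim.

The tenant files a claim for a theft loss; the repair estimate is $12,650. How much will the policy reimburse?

$10,750

After the deductible, $12,650 − $1,900 = $10,750 remains.
$10,750 is within the $47,665 limit, so the insurer pays $10,750.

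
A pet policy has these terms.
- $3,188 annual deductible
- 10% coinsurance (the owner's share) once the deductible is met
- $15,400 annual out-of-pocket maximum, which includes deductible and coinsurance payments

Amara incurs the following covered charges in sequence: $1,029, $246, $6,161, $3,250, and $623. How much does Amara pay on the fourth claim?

$325

Claim 1 ($1,029): fully absorbed by the deductible. Owner pays $1,029; OOP now $1,029.
Claim 2 ($246): fully absorbed by the deductible. Owner pays $246; OOP now $1,275.
Claim 3 ($6,161): deductible takes $1,913, $4,248 remains; 10% of $4,248 = $424.80. Owner pays $2,337.80; OOP now $3,612.80.
Claim 4 ($3,250): deductible met; 10% of $3,250 = $325. Cost to owner: $325. OOP to date $3,937.80.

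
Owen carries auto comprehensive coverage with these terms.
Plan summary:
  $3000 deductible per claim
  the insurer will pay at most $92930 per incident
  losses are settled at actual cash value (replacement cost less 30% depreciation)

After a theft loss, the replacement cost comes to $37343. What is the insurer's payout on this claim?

Actual cash value after 30% depreciation: $37343 × 70% = $26140.10.
Subtract the deductible: $26140.10 − $3000 = $23140.10.
That's under the $92930 cap, so the insurer reimburses the full $23140.10.

$23140.10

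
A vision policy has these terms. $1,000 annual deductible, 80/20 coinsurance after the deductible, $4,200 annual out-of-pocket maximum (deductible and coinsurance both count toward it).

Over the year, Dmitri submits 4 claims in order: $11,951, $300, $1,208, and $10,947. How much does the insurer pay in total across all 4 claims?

Claim 1 — $11,951: deductible takes $1,000, $10,951 remains; coinsurance $10,951 × 20% = $2,190.20. Member pays $3,190.20; OOP now $3,190.20. Insurer: $11,951 − $3,190.20 = $8,760.80.
Claim 2 — $300: 20% coinsurance on $300 = $60. Cost to member: $60. OOP to date $3,250.20. Plan pays $300 − $60 = $240.
Claim 3 — $1,208: 20% coinsurance on $1,208 = $241.60. Member pays $241.60; OOP now $3,491.80. Insurer: $1,208 − $241.60 = $966.40.
Claim 4 — $10,947: 20% coinsurance on $10,947 = $2,189.40. OOP would hit $5,681.20 > $4,200, so the cap limits the member to $4,200 − $3,491.80 = $708.20. Plan pays $10,947 − $708.20 = $10,238.80.
Insurer total: $8,760.80 + $240 + $966.40 + $10,238.80 = $20,206.

$20,206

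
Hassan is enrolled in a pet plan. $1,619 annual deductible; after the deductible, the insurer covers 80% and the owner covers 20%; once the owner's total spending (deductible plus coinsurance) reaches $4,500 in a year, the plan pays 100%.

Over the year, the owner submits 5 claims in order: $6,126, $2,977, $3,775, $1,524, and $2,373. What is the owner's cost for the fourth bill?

Bill 1, $6,126: $1,619 finishes the deductible; $4,507 goes to coinsurance; coinsurance $4,507 × 20% = $901.40. Owner owes $2,520.40 (running OOP $2,520.40).
Bill 2, $2,977: deductible met; 20% of $2,977 = $595.40. Owner owes $595.40 (running OOP $3,115.80).
Bill 3, $3,775: deductible already satisfied, so owner's share is 20% × $3,775 = $755. Owner owes $755 (running OOP $3,870.80).
Bill 4, $1,524: deductible met; 20% of $1,524 = $304.80. Owner pays $304.80; OOP now $4,175.60.

$304.80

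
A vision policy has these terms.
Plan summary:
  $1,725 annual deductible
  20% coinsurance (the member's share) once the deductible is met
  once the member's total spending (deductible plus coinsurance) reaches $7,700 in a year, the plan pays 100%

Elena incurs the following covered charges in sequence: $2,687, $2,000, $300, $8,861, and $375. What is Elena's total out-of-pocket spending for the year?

$4,224.60

Bill 1, $2,687: $1,725 finishes the deductible; $962 goes to coinsurance; 20% of $962 = $192.40. Member pays $1,917.40; OOP now $1,917.40.
Bill 2, $2,000: deductible met; 20% of $2,000 = $400. Cost to member: $400. OOP to date $2,317.40.
Bill 3, $300: deductible already satisfied, so member's share is 20% × $300 = $60. Member owes $60 (running OOP $2,377.40).
Bill 4, $8,861: deductible already satisfied, so member's share is 20% × $8,861 = $1,772.20. Cost to member: $1,772.20. OOP to date $4,149.60.
Bill 5, $375: deductible already satisfied, so member's share is 20% × $375 = $75. Cost to member: $75. OOP to date $4,224.60.
Total paid by the member: $1,917.40 + $400 + $60 + $1,772.20 + $75 = $4,224.60.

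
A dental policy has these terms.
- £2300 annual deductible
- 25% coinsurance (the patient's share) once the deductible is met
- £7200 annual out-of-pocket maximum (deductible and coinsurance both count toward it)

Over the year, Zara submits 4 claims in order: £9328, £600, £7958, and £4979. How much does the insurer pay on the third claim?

£5968.50

#1 (£9328): £2300 finishes the deductible; £7028 goes to coinsurance; patient's 25% is £1757. Patient pays £4057; OOP now £4057. Plan pays £9328 − £4057 = £5271.
#2 (£600): deductible met; 25% of £600 = £150. Patient pays £150; OOP now £4207. Plan pays £600 − £150 = £450.
#3 (£7958): deductible already satisfied, so patient's share is 25% × £7958 = £1989.50. Patient pays £1989.50; OOP now £6196.50. Plan pays £7958 − £1989.50 = £5968.50.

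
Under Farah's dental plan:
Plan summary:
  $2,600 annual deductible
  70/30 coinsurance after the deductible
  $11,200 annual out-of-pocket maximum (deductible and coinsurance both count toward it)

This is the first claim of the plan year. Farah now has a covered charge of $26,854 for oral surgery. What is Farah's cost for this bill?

$9,876.20

Deductible not yet touched, so the first $2,600 of the bill goes to the deductible.
After the $2,600 deductible portion, $26,854 − $2,600 = $24,254 is subject to coinsurance.
Patient's 30% share of $24,254 is $7,276.20.
Patient responsibility before any cap: $2,600 + $7,276.20 = $9,876.20.
Year-to-date out-of-pocket becomes $0 + $9,876.20 = $9,876.20, still under the $11,200 maximum, so no cap applies.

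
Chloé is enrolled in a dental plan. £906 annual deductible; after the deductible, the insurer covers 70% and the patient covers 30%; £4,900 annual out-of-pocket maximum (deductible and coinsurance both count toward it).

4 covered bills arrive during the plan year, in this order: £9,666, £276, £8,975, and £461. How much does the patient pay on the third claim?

£1,283.20

Claim 1 — £9,666: £906 finishes the deductible; £8,760 goes to coinsurance; patient's 30% is £2,628. Cost to patient: £3,534. OOP to date £3,534.
Claim 2 — £276: deductible already satisfied, so patient's share is 30% × £276 = £82.80. Cost to patient: £82.80. OOP to date £3,616.80.
Claim 3 — £8,975: deductible already satisfied, so patient's share is 30% × £8,975 = £2,692.50. Adding that to £3,616.80 gives £6,309.30, past the £4,900 cap; patient pays only £4,900 − £3,616.80 = £1,283.20.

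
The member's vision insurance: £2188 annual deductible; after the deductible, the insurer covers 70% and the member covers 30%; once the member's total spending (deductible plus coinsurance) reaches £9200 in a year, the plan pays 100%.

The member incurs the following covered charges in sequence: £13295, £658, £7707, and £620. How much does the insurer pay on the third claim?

£5394.90

#1 (£13295): £2188 to deductible, leaving £11107; member's 30% is £3332.10. Member pays £5520.10; OOP now £5520.10. Insurer: £13295 − £5520.10 = £7774.90.
#2 (£658): 30% coinsurance on £658 = £197.40. Member pays £197.40; OOP now £5717.50. Insurer: £658 − £197.40 = £460.60.
#3 (£7707): deductible already satisfied, so member's share is 30% × £7707 = £2312.10. Member owes £2312.10 (running OOP £8029.60). Plan pays £7707 − £2312.10 = £5394.90.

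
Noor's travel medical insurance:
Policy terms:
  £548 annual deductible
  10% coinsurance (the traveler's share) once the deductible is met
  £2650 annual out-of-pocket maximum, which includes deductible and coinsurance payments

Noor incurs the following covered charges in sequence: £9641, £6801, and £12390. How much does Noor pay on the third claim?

£512.60

Bill 1, £9641: £548 to deductible, leaving £9093; 10% of £9093 = £909.30. Cost to traveler: £1457.30. OOP to date £1457.30.
Bill 2, £6801: 10% coinsurance on £6801 = £680.10. Cost to traveler: £680.10. OOP to date £2137.40.
Bill 3, £12390: deductible already satisfied, so traveler's share is 10% × £12390 = £1239. That would push OOP to £3376.40, over the £2650 cap, so traveler pays £2650 − £2137.40 = £512.60.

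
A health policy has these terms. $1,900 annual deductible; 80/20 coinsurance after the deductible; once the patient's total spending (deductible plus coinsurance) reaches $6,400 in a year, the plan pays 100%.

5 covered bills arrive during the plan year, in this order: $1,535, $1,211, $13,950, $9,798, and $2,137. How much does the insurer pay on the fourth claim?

#1 ($1,535): entire amount goes to the deductible. Patient owes $1,535 (running OOP $1,535). Insurer: $1,535 − $1,535 = $0.
#2 ($1,211): deductible takes $365, $846 remains; patient's 20% is $169.20. Cost to patient: $534.20. OOP to date $2,069.20. Plan pays $1,211 − $534.20 = $676.80.
#3 ($13,950): deductible already satisfied, so patient's share is 20% × $13,950 = $2,790. Patient owes $2,790 (running OOP $4,859.20). Insurer: $13,950 − $2,790 = $11,160.
#4 ($9,798): 20% coinsurance on $9,798 = $1,959.60. That would push OOP to $6,818.80, over the $6,400 cap, so patient pays $6,400 − $4,859.20 = $1,540.80. Plan pays $9,798 − $1,540.80 = $8,257.20.

$8,257.20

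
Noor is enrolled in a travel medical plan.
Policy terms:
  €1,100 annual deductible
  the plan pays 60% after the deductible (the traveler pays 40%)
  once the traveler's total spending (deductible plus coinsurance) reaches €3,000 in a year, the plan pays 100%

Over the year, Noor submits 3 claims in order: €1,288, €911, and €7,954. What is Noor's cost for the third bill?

€1,460.40

Claim 1 — €1,288: deductible takes €1,100, €188 remains; 40% of €188 = €75.20. Cost to traveler: €1,175.20. OOP to date €1,175.20.
Claim 2 — €911: 40% coinsurance on €911 = €364.40. Traveler pays €364.40; OOP now €1,539.60.
Claim 3 — €7,954: deductible already satisfied, so traveler's share is 40% × €7,954 = €3,181.60. Adding that to €1,539.60 gives €4,721.20, past the €3,000 cap; traveler pays only €3,000 − €1,539.60 = €1,460.40.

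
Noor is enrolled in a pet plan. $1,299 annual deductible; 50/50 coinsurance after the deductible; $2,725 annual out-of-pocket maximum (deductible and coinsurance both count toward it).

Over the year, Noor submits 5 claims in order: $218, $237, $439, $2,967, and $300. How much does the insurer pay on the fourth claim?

Claim 1 — $218: all of it applies to the deductible. Owner owes $218 (running OOP $218). Plan pays $218 − $218 = $0.
Claim 2 — $237: entire amount goes to the deductible. Owner owes $237 (running OOP $455). Plan pays $237 − $237 = $0.
Claim 3 — $439: all of it applies to the deductible. Owner owes $439 (running OOP $894). Plan pays $439 − $439 = $0.
Claim 4 — $2,967: $405 to deductible, leaving $2,562; owner's 50% is $1,281. Owner owes $1,686 (running OOP $2,580). Plan pays $2,967 − $1,686 = $1,281.

$1,281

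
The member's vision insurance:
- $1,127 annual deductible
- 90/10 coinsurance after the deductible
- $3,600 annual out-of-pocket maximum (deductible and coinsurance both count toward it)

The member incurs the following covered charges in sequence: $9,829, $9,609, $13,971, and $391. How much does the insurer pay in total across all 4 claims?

$30,200

Bill 1, $9,829: $1,127 finishes the deductible; $8,702 goes to coinsurance; 10% of $8,702 = $870.20. Cost to member: $1,997.20. OOP to date $1,997.20. Insurer: $9,829 − $1,997.20 = $7,831.80.
Bill 2, $9,609: deductible already satisfied, so member's share is 10% × $9,609 = $960.90. Cost to member: $960.90. OOP to date $2,958.10. Plan pays $9,609 − $960.90 = $8,648.10.
Bill 3, $13,971: deductible met; 10% of $13,971 = $1,397.10. That would push OOP to $4,355.20, over the $3,600 cap, so member pays $3,600 − $2,958.10 = $641.90. Insurer: $13,971 − $641.90 = $13,329.10.
Bill 4, $391: 10% coinsurance on $391 = $39.10. OOP would hit $3,639.10 > $3,600, so the cap limits the member to $3,600 − $3,600 = $0. Insurer: $391 − $0 = $391.
Insurer total: $7,831.80 + $8,648.10 + $13,329.10 + $391 = $30,200.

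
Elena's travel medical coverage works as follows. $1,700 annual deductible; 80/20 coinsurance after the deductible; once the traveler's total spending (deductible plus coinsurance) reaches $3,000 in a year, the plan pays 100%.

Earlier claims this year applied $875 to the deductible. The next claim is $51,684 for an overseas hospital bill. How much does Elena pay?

Remaining deductible: $1,700 − $875 = $825.
That leaves $51,684 − $825 = $50,859 for coinsurance.
Traveler's 20% share of $50,859 is $10,171.80.
So the traveler owes $825 + $10,171.80 = $10,996.80 before any cap.
That would bring total out-of-pocket to $11,871.80, past the $3,000 cap. The traveler is capped at $3,000 − $875 = $2,125 on this claim.

$2,125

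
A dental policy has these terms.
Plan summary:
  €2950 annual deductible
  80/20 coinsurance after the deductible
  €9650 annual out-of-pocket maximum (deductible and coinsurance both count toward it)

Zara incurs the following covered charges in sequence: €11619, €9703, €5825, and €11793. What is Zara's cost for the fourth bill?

€1860.60

Claim 1 — €11619: €2950 finishes the deductible; €8669 goes to coinsurance; 20% of €8669 = €1733.80. Patient pays €4683.80; OOP now €4683.80.
Claim 2 — €9703: deductible already satisfied, so patient's share is 20% × €9703 = €1940.60. Cost to patient: €1940.60. OOP to date €6624.40.
Claim 3 — €5825: 20% coinsurance on €5825 = €1165. Patient pays €1165; OOP now €7789.40.
Claim 4 — €11793: 20% coinsurance on €11793 = €2358.60. OOP would hit €10148 > €9650, so the cap limits the patient to €9650 − €7789.40 = €1860.60.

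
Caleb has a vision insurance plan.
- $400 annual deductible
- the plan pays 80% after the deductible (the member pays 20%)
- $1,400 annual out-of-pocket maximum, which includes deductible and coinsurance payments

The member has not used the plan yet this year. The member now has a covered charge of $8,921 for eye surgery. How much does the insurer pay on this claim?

Deductible not yet touched, so the first $400 of the bill goes to the deductible.
That leaves $8,921 − $400 = $8,521 for coinsurance.
Coinsurance: $8,521 × 20% = $1,704.20.
Member responsibility before any cap: $400 + $1,704.20 = $2,104.20.
Year-to-date out-of-pocket would reach $0 + $2,104.20 = $2,104.20, above the $1,400 maximum, so the member pays only $1,400 − $0 = $1,400.
The plan picks up $8,921 − $1,400 = $7,521.

$7,521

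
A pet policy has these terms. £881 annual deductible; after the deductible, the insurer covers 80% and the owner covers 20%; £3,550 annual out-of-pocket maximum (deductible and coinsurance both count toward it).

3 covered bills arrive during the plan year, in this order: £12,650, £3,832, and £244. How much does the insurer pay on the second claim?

Bill 1, £12,650: £881 finishes the deductible; £11,769 goes to coinsurance; coinsurance £11,769 × 20% = £2,353.80. Owner pays £3,234.80; OOP now £3,234.80. Insurer: £12,650 − £3,234.80 = £9,415.20.
Bill 2, £3,832: deductible already satisfied, so owner's share is 20% × £3,832 = £766.40. Adding that to £3,234.80 gives £4,001.20, past the £3,550 cap; owner pays only £3,550 − £3,234.80 = £315.20. Plan pays £3,832 − £315.20 = £3,516.80.

£3,516.80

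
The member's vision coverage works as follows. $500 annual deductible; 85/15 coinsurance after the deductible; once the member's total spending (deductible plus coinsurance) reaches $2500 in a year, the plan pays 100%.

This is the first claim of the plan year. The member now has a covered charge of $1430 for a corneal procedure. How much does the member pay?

The full $500 deductible is still open; $500 of this bill applies to it.
The remaining $930 (= $1430 − $500) moves to coinsurance.
Coinsurance: $930 × 15% = $139.50.
So the member owes $500 + $139.50 = $639.50 before any cap.
Total out-of-pocket so far would be $0 + $639.50 = $639.50, below the $2500 cap — no reduction.

$639.50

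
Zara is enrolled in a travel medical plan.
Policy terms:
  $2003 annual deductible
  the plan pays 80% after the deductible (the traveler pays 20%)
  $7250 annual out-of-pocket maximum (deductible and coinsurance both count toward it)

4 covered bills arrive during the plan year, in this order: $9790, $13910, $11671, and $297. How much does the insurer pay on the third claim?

$10763.40

Claim 1 ($9790): $2003 to deductible, leaving $7787; traveler's 20% is $1557.40. Traveler pays $3560.40; OOP now $3560.40. Plan pays $9790 − $3560.40 = $6229.60.
Claim 2 ($13910): deductible already satisfied, so traveler's share is 20% × $13910 = $2782. Cost to traveler: $2782. OOP to date $6342.40. Insurer: $13910 − $2782 = $11128.
Claim 3 ($11671): deductible met; 20% of $11671 = $2334.20. That would push OOP to $8676.60, over the $7250 cap, so traveler pays $7250 − $6342.40 = $907.60. Plan pays $11671 − $907.60 = $10763.40.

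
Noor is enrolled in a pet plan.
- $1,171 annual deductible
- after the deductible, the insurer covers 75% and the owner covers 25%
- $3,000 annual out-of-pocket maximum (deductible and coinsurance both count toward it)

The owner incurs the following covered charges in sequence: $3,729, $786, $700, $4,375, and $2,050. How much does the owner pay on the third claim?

Bill 1, $3,729: $1,171 finishes the deductible; $2,558 goes to coinsurance; 25% of $2,558 = $639.50. Cost to owner: $1,810.50. OOP to date $1,810.50.
Bill 2, $786: deductible met; 25% of $786 = $196.50. Owner pays $196.50; OOP now $2,007.
Bill 3, $700: 25% coinsurance on $700 = $175. Cost to owner: $175. OOP to date $2,182.

$175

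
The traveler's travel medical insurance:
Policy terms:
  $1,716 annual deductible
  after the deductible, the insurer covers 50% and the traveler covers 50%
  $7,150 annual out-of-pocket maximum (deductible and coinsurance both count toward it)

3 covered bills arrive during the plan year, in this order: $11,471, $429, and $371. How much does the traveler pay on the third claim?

Bill 1, $11,471: deductible takes $1,716, $9,755 remains; 50% of $9,755 = $4,877.50. Traveler pays $6,593.50; OOP now $6,593.50.
Bill 2, $429: deductible already satisfied, so traveler's share is 50% × $429 = $214.50. Cost to traveler: $214.50. OOP to date $6,808.
Bill 3, $371: deductible already satisfied, so traveler's share is 50% × $371 = $185.50. Traveler pays $185.50; OOP now $6,993.50.

$185.50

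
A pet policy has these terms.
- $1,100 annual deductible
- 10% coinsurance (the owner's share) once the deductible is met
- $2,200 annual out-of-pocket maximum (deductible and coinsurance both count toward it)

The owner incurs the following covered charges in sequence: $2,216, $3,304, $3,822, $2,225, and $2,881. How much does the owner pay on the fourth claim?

Claim 1 — $2,216: deductible takes $1,100, $1,116 remains; owner's 10% is $111.60. Owner owes $1,211.60 (running OOP $1,211.60).
Claim 2 — $3,304: deductible met; 10% of $3,304 = $330.40. Owner owes $330.40 (running OOP $1,542).
Claim 3 — $3,822: deductible met; 10% of $3,822 = $382.20. Owner pays $382.20; OOP now $1,924.20.
Claim 4 — $2,225: deductible met; 10% of $2,225 = $222.50. Cost to owner: $222.50. OOP to date $2,146.70.

$222.50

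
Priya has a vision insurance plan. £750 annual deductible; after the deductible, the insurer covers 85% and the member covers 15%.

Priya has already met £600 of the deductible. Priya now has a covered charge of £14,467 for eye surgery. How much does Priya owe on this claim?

£600 of the £750 deductible is already met, leaving £150.
That leaves £14,467 − £150 = £14,317 for coinsurance.
Coinsurance: £14,317 × 15% = £2,147.55.
So the member owes £150 + £2,147.55 = £2,297.55.

£2,297.55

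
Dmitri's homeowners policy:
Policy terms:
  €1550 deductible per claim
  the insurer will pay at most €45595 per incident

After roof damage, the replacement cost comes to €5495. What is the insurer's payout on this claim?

€3945

Subtract the deductible: €5495 − €1550 = €3945.
€3945 is within the €45595 limit, so the insurer pays €3945.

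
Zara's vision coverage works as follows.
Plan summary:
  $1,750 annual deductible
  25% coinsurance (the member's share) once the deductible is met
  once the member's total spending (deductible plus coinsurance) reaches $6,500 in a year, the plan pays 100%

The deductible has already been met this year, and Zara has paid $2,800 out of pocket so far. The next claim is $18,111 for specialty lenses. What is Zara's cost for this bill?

With the deductible met, the entire $18,111 is subject to coinsurance.
Coinsurance: $18,111 × 25% = $4,527.75.
That would bring total out-of-pocket to $7,327.75, past the $6,500 cap. The member is capped at $6,500 − $2,800 = $3,700 on this claim.

$3,700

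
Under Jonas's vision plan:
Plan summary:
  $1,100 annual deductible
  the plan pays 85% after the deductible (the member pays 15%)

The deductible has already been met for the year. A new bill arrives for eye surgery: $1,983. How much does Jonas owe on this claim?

The deductible is already satisfied, so the full bill goes to coinsurance.
15% of $1,983 = $297.45 falls to the member.

$297.45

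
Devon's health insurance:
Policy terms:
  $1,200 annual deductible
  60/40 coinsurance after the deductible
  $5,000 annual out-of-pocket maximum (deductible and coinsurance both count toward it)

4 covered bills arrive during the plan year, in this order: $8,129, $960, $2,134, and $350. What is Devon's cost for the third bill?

Claim 1 — $8,129: $1,200 finishes the deductible; $6,929 goes to coinsurance; coinsurance $6,929 × 40% = $2,771.60. Cost to patient: $3,971.60. OOP to date $3,971.60.
Claim 2 — $960: deductible met; 40% of $960 = $384. Patient pays $384; OOP now $4,355.60.
Claim 3 — $2,134: 40% coinsurance on $2,134 = $853.60. OOP would hit $5,209.20 > $5,000, so the cap limits the patient to $5,000 − $4,355.60 = $644.40.

$644.40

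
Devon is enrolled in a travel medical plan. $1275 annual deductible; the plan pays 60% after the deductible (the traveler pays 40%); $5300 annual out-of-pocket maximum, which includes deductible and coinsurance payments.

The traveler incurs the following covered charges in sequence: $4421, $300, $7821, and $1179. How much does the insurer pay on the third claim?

$5174.40

Bill 1, $4421: $1275 finishes the deductible; $3146 goes to coinsurance; traveler's 40% is $1258.40. Traveler owes $2533.40 (running OOP $2533.40). Insurer: $4421 − $2533.40 = $1887.60.
Bill 2, $300: deductible met; 40% of $300 = $120. Traveler pays $120; OOP now $2653.40. Plan pays $300 − $120 = $180.
Bill 3, $7821: deductible already satisfied, so traveler's share is 40% × $7821 = $3128.40. OOP would hit $5781.80 > $5300, so the cap limits the traveler to $5300 − $2653.40 = $2646.60. Plan pays $7821 − $2646.60 = $5174.40.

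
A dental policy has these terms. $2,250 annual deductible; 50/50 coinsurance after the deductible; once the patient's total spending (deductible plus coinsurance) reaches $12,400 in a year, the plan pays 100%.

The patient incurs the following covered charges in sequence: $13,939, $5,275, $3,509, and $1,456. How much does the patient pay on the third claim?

#1 ($13,939): $2,250 finishes the deductible; $11,689 goes to coinsurance; coinsurance $11,689 × 50% = $5,844.50. Patient pays $8,094.50; OOP now $8,094.50.
#2 ($5,275): deductible already satisfied, so patient's share is 50% × $5,275 = $2,637.50. Patient owes $2,637.50 (running OOP $10,732).
#3 ($3,509): 50% coinsurance on $3,509 = $1,754.50. Adding that to $10,732 gives $12,486.50, past the $12,400 cap; patient pays only $12,400 − $10,732 = $1,668.

$1,668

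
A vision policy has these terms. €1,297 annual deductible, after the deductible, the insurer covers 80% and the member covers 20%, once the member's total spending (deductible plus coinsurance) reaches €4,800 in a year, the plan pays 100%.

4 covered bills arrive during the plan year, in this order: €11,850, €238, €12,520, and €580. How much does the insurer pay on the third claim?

Claim 1 — €11,850: deductible takes €1,297, €10,553 remains; 20% of €10,553 = €2,110.60. Member pays €3,407.60; OOP now €3,407.60. Plan pays €11,850 − €3,407.60 = €8,442.40.
Claim 2 — €238: 20% coinsurance on €238 = €47.60. Cost to member: €47.60. OOP to date €3,455.20. Insurer: €238 − €47.60 = €190.40.
Claim 3 — €12,520: deductible met; 20% of €12,520 = €2,504. Adding that to €3,455.20 gives €5,959.20, past the €4,800 cap; member pays only €4,800 − €3,455.20 = €1,344.80. Plan pays €12,520 − €1,344.80 = €11,175.20.

€11,175.20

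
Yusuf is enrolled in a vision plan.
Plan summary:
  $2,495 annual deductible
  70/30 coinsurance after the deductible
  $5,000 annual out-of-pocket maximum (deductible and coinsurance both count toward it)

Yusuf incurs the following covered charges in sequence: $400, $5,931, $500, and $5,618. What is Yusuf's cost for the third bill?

$150

Claim 1 ($400): fully absorbed by the deductible. Member pays $400; OOP now $400.
Claim 2 ($5,931): $2,095 finishes the deductible; $3,836 goes to coinsurance; coinsurance $3,836 × 30% = $1,150.80. Member owes $3,245.80 (running OOP $3,645.80).
Claim 3 ($500): deductible already satisfied, so member's share is 30% × $500 = $150. Member pays $150; OOP now $3,795.80.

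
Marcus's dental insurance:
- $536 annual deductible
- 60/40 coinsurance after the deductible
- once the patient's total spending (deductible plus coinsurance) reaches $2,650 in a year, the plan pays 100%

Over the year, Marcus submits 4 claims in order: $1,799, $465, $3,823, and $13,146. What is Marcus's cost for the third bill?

$1,422.80

#1 ($1,799): deductible takes $536, $1,263 remains; 40% of $1,263 = $505.20. Patient owes $1,041.20 (running OOP $1,041.20).
#2 ($465): deductible already satisfied, so patient's share is 40% × $465 = $186. Cost to patient: $186. OOP to date $1,227.20.
#3 ($3,823): deductible already satisfied, so patient's share is 40% × $3,823 = $1,529.20. OOP would hit $2,756.40 > $2,650, so the cap limits the patient to $2,650 − $1,227.20 = $1,422.80.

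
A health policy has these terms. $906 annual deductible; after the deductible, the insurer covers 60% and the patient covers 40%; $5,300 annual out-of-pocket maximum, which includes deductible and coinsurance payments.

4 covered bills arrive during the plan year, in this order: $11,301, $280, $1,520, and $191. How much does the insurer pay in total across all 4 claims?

$7,992

Bill 1, $11,301: $906 finishes the deductible; $10,395 goes to coinsurance; patient's 40% is $4,158. Patient owes $5,064 (running OOP $5,064). Plan pays $11,301 − $5,064 = $6,237.
Bill 2, $280: deductible met; 40% of $280 = $112. Patient pays $112; OOP now $5,176. Plan pays $280 − $112 = $168.
Bill 3, $1,520: 40% coinsurance on $1,520 = $608. Adding that to $5,176 gives $5,784, past the $5,300 cap; patient pays only $5,300 − $5,176 = $124. Plan pays $1,520 − $124 = $1,396.
Bill 4, $191: deductible already satisfied, so patient's share is 40% × $191 = $76.40. Adding that to $5,300 gives $5,376.40, past the $5,300 cap; patient pays only $5,300 − $5,300 = $0. Plan pays $191 − $0 = $191.
Insurer total = bills − patient's total = $13,292 − $5,300 = $7,992.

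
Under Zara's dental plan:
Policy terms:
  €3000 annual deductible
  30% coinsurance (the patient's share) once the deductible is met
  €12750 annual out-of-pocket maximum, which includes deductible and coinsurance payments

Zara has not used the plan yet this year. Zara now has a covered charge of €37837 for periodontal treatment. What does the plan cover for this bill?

Nothing has been paid toward the €3000 deductible, so the first €3000 of this charge is applied there.
After the €3000 deductible portion, €37837 − €3000 = €34837 is subject to coinsurance.
Patient's 30% share of €34837 is €10451.10.
So the patient owes €3000 + €10451.10 = €13451.10 before any cap.
That would bring total out-of-pocket to €13451.10, past the €12750 cap. The patient is capped at €12750 − €0 = €12750 on this claim.
Insurer pays the balance: €37837 − €12750 = €25087.

€25087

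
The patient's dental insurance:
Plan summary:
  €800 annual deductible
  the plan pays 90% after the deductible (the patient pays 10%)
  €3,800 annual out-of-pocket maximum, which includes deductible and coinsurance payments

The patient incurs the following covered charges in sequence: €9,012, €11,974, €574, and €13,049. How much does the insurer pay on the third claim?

€516.60

Claim 1 (€9,012): deductible takes €800, €8,212 remains; coinsurance €8,212 × 10% = €821.20. Cost to patient: €1,621.20. OOP to date €1,621.20. Insurer: €9,012 − €1,621.20 = €7,390.80.
Claim 2 (€11,974): 10% coinsurance on €11,974 = €1,197.40. Patient owes €1,197.40 (running OOP €2,818.60). Insurer: €11,974 − €1,197.40 = €10,776.60.
Claim 3 (€574): 10% coinsurance on €574 = €57.40. Cost to patient: €57.40. OOP to date €2,876. Insurer: €574 − €57.40 = €516.60.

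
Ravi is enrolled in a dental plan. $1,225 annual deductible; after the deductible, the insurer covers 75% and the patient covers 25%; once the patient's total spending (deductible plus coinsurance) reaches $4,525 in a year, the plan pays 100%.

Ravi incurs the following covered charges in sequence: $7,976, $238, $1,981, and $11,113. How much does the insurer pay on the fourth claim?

$10,055.50

Claim 1 — $7,976: $1,225 to deductible, leaving $6,751; 25% of $6,751 = $1,687.75. Cost to patient: $2,912.75. OOP to date $2,912.75. Plan pays $7,976 − $2,912.75 = $5,063.25.
Claim 2 — $238: deductible met; 25% of $238 = $59.50. Patient pays $59.50; OOP now $2,972.25. Plan pays $238 − $59.50 = $178.50.
Claim 3 — $1,981: 25% coinsurance on $1,981 = $495.25. Cost to patient: $495.25. OOP to date $3,467.50. Insurer: $1,981 − $495.25 = $1,485.75.
Claim 4 — $11,113: deductible met; 25% of $11,113 = $2,778.25. OOP would hit $6,245.75 > $4,525, so the cap limits the patient to $4,525 − $3,467.50 = $1,057.50. Plan pays $11,113 − $1,057.50 = $10,055.50.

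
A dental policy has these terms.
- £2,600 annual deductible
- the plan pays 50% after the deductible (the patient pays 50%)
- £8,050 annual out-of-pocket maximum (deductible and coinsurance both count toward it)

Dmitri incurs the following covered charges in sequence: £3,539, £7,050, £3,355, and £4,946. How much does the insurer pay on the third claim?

#1 (£3,539): £2,600 finishes the deductible; £939 goes to coinsurance; 50% of £939 = £469.50. Patient pays £3,069.50; OOP now £3,069.50. Insurer: £3,539 − £3,069.50 = £469.50.
#2 (£7,050): deductible already satisfied, so patient's share is 50% × £7,050 = £3,525. Patient pays £3,525; OOP now £6,594.50. Plan pays £7,050 − £3,525 = £3,525.
#3 (£3,355): deductible met; 50% of £3,355 = £1,677.50. OOP would hit £8,272 > £8,050, so the cap limits the patient to £8,050 − £6,594.50 = £1,455.50. Insurer: £3,355 − £1,455.50 = £1,899.50.

£1,899.50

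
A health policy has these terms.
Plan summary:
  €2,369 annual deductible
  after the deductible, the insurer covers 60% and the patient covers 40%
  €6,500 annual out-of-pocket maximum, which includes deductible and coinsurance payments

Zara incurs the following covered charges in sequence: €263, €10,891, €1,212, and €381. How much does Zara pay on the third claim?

€484.80

Bill 1, €263: fully absorbed by the deductible. Patient owes €263 (running OOP €263).
Bill 2, €10,891: deductible takes €2,106, €8,785 remains; coinsurance €8,785 × 40% = €3,514. Patient owes €5,620 (running OOP €5,883).
Bill 3, €1,212: deductible met; 40% of €1,212 = €484.80. Cost to patient: €484.80. OOP to date €6,367.80.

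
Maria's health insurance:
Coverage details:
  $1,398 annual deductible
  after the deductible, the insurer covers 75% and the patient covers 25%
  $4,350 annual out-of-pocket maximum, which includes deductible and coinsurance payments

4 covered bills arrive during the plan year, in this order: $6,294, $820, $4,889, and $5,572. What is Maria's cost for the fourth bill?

$300.75

#1 ($6,294): deductible takes $1,398, $4,896 remains; 25% of $4,896 = $1,224. Patient pays $2,622; OOP now $2,622.
#2 ($820): deductible already satisfied, so patient's share is 25% × $820 = $205. Patient pays $205; OOP now $2,827.
#3 ($4,889): deductible already satisfied, so patient's share is 25% × $4,889 = $1,222.25. Patient owes $1,222.25 (running OOP $4,049.25).
#4 ($5,572): deductible met; 25% of $5,572 = $1,393. OOP would hit $5,442.25 > $4,350, so the cap limits the patient to $4,350 − $4,049.25 = $300.75.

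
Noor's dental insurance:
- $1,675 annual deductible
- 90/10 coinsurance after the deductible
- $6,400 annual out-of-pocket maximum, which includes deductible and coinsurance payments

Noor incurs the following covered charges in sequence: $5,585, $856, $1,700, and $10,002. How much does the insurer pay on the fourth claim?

Claim 1 — $5,585: $1,675 finishes the deductible; $3,910 goes to coinsurance; patient's 10% is $391. Cost to patient: $2,066. OOP to date $2,066. Insurer: $5,585 − $2,066 = $3,519.
Claim 2 — $856: deductible already satisfied, so patient's share is 10% × $856 = $85.60. Patient owes $85.60 (running OOP $2,151.60). Insurer: $856 − $85.60 = $770.40.
Claim 3 — $1,700: deductible already satisfied, so patient's share is 10% × $1,700 = $170. Patient pays $170; OOP now $2,321.60. Plan pays $1,700 − $170 = $1,530.
Claim 4 — $10,002: deductible met; 10% of $10,002 = $1,000.20. Patient pays $1,000.20; OOP now $3,321.80. Insurer: $10,002 − $1,000.20 = $9,001.80.

$9,001.80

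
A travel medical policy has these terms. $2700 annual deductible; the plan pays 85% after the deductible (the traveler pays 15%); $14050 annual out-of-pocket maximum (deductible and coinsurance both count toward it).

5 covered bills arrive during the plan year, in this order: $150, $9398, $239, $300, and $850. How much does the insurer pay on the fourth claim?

$255

Bill 1, $150: fully absorbed by the deductible. Cost to traveler: $150. OOP to date $150. Plan pays $150 − $150 = $0.
Bill 2, $9398: deductible takes $2550, $6848 remains; traveler's 15% is $1027.20. Traveler owes $3577.20 (running OOP $3727.20). Insurer: $9398 − $3577.20 = $5820.80.
Bill 3, $239: 15% coinsurance on $239 = $35.85. Traveler owes $35.85 (running OOP $3763.05). Plan pays $239 − $35.85 = $203.15.
Bill 4, $300: 15% coinsurance on $300 = $45. Cost to traveler: $45. OOP to date $3808.05. Plan pays $300 − $45 = $255.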